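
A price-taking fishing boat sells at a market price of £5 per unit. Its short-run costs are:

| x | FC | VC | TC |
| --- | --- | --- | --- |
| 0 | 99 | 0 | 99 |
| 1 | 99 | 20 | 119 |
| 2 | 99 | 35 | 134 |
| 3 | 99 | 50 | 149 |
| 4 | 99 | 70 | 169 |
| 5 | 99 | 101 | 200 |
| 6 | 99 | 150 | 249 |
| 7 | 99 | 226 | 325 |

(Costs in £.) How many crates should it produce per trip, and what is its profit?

x = 0 (shut down); profit = -£99

Tabulate TR − TC: x=0: -99; x=1: -114; x=2: -124; x=3: -134; x=4: -149; x=5: -175; x=6: -219; x=7: -290.
Profit is highest at x = 0. Equivalently, the lowest AVC in the table is 50/3 ≈ £16.67 at x = 3, and P = £5 falls below it — price never covers variable cost, so the firm shuts down and loses only its fixed cost.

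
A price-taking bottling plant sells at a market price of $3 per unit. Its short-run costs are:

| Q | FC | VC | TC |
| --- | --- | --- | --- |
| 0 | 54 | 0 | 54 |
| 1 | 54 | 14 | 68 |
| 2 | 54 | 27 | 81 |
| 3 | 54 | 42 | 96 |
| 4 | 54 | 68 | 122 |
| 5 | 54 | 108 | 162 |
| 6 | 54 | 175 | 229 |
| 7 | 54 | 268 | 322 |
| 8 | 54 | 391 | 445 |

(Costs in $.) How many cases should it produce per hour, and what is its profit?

Compute π = P·Q − TC at each output: Q=0: -54; Q=1: -65; Q=2: -75; Q=3: -87; Q=4: -110; Q=5: -147; Q=6: -211; Q=7: -301; Q=8: -421.
Profit is highest at Q = 0. Equivalently, the lowest AVC in the table is 27/2 ≈ $13.50 at Q = 2, and P = $3 falls below it — price never covers variable cost, so the firm shuts down and loses only its fixed cost.

Q = 0 (shut down); profit = -$54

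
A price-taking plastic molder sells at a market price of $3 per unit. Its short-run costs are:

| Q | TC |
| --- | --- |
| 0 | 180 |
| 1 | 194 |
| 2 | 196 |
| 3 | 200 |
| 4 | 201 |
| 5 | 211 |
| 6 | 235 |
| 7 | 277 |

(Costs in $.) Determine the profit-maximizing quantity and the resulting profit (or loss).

Q = 0 (shut down); profit = -$180

Tabulate TR − TC: Q=0: -180; Q=1: -191; Q=2: -190; Q=3: -191; Q=4: -189; Q=5: -196; Q=6: -217; Q=7: -256.
Profit is highest at Q = 0. Equivalently, the lowest AVC in the table is 21/4 ≈ $5.25 at Q = 4, and P = $3 falls below it — price never covers variable cost, so the firm shuts down and loses only its fixed cost.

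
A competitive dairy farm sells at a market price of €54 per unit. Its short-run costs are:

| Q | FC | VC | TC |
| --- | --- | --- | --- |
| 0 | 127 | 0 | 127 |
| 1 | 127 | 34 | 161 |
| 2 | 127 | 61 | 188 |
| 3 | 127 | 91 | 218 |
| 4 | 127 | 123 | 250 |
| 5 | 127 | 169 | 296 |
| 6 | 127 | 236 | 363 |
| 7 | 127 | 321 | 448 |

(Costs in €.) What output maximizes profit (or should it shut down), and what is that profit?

Q = 5; profit = -€26

Tabulate TR − TC: Q=0: -127; Q=1: -107; Q=2: -80; Q=3: -56; Q=4: -34; Q=5: -26; Q=6: -39; Q=7: -70.
Profit is maximized at Q = 5. AVC there is 169/5 = €33.80 ≤ P, so producing beats shutting down (which would give -€127).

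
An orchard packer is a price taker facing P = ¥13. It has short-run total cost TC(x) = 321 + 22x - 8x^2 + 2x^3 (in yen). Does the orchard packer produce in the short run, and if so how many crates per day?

Strip out fixed cost: VC = 22x - 8x^2 + 2x^3. Then AVC = 22 - 8x + 2x^2 and MC = 22 - 16x + 6x^2.
AVC hits its minimum where MC = AVC, at x = 2, giving min AVC = 22 - 8·2 + 2·2^2 = ¥14.
P = ¥13 lies below min AVC = ¥14; no output level covers variable cost.
Shutting down limits the loss to fixed cost, ¥321.

Shut down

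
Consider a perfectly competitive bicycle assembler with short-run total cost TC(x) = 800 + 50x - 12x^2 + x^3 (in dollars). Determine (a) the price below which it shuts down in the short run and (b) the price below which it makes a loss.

Shutdown price = $14; break-even price = $110

Shutdown price = min AVC. AVC = 50 - 12x + x^2, with vertex at x = 6 and minimum $14.
ATC = 800/x + 50 - 12x + x^2. Setting dATC/dx = −800/x^2 − 12 + 2x = 0 gives x = 10 (since 2·10^3 − 12·10^2 = 800).
min ATC = 800/10 + 50 − 12·10 + 10^2 = $110. That is the break-even price.
Between these two prices the firm operates at a loss; above $110 it earns a profit.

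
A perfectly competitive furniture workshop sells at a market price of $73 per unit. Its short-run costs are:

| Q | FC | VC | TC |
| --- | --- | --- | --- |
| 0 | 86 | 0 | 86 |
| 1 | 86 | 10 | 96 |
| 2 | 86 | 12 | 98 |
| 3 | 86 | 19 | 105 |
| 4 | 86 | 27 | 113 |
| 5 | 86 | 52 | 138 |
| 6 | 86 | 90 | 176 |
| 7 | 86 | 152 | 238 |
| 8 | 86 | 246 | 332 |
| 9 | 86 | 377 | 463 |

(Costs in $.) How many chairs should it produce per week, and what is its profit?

Profit at each row (π = 73Q − TC): Q=0: -86; Q=1: -23; Q=2: 48; Q=3: 114; Q=4: 179; Q=5: 227; Q=6: 262; Q=7: 273; Q=8: 252; Q=9: 194.
Profit is maximized at Q = 7. AVC there is 152/7 = $21.71 ≤ P, so producing beats shutting down (which would give -$86).

Q = 7; profit = $273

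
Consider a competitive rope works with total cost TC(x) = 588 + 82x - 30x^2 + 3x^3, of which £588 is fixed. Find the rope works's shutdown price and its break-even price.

Shutdown price = £7; break-even price = £103

AVC = 82 - 30x + 3x^2; minimized at x = 5, giving min AVC = £7. That is the shutdown price.
ATC = 588/x + 82 - 30x + 3x^2. Setting dATC/dx = −588/x^2 − 30 + 6x = 0 gives x = 7 (since 6·7^3 − 30·7^2 = 588).
min ATC = 588/7 + 82 − 30·7 + 3·7^2 = £103. That is the break-even price.
Between these two prices the firm operates at a loss; above £103 it earns a profit.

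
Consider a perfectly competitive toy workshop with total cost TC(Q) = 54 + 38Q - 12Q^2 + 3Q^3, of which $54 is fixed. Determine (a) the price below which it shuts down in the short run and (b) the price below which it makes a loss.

Shutdown price = $26; break-even price = $47

AVC = 38 - 12Q + 3Q^2; minimized at Q = 2, giving min AVC = $26. That is the shutdown price.
ATC = 54/Q + 38 - 12Q + 3Q^2. Setting dATC/dQ = −54/Q^2 − 12 + 6Q = 0 gives Q = 3 (since 6·3^3 − 12·3^2 = 54).
min ATC = 54/3 + 38 − 12·3 + 3·3^2 = $47. That is the break-even price.
Between these two prices the firm operates at a loss; above $47 it earns a profit.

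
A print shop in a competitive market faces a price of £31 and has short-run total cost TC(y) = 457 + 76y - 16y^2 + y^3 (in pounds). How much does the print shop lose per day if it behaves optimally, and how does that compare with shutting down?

Profit = -£295 at y = 9

AVC = 76 - 16y + y^2; min AVC = £12 at y = 8. Since P = £31 ≥ min AVC, the firm produces.
With MC = 76 - 32y + 3y^2, P = MC on the upward-sloping part at y* = 9.
TR = 31·9 = 279. TC = 457 + 117 = 574. Profit = 279 − 574 = -£295.
That loss of £295 beats the £457 the firm would lose by shutting down; producing recovers £162 of fixed cost.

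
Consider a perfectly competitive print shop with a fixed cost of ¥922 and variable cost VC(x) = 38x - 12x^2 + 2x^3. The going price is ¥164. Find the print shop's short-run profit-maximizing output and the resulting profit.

AVC = 38 - 12x + 2x^2 has its minimum ¥20 at x = 3; price ¥164 clears that bar, so the firm operates.
With MC = 38 - 24x + 6x^2, P = MC on the upward-sloping part at x* = 7.
TR = 164·7 = 1148. TC = 922 + 364 = 1286. Profit = 1148 − 1286 = -¥138.
That loss of ¥138 beats the ¥922 the firm would lose by shutting down; producing recovers ¥784 of fixed cost.

Profit = -¥138 at x = 7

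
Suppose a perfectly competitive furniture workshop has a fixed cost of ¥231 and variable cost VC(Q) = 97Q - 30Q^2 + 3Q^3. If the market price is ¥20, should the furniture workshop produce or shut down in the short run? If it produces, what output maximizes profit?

Shut down

Strip out fixed cost: VC = 97Q - 30Q^2 + 3Q^3. Then AVC = 97 - 30Q + 3Q^2 and MC = 97 - 60Q + 9Q^2.
The AVC parabola has its vertex at Q = 30/6 = 5, where AVC = 97 - 30·5 + 3·5^2 = ¥22.
Since P = ¥20 < min AVC = ¥22, price fails to cover variable cost at any output.
Best response: produce nothing and absorb the ¥231 fixed cost.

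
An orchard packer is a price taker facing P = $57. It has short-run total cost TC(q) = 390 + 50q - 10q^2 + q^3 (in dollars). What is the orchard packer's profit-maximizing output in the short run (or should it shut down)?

Strip out fixed cost: VC = 50q - 10q^2 + q^3. Then AVC = 50 - 10q + q^2 and MC = 50 - 20q + 3q^2.
The AVC parabola has its vertex at q = 10/2 = 5, where AVC = 50 - 10·5 + 5^2 = $25.
P = $57 exceeds min AVC = $25, so the firm stays open.
Solving P = MC: -7 - 20q + 3q^2 = 0 ⇒ q = -1/3 or 7. On the upward-sloping branch, q* = 7.
Check: AVC at q = 7 is $29 ≤ P, so revenue covers variable cost.
Profit = P·q − TC = 57·7 − 593 = -$194, a loss, but smaller than the $390 fixed cost the firm would lose by shutting down.

Produce at q = 7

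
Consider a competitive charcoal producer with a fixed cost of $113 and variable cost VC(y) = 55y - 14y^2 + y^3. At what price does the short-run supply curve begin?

$6 per unit

Short-run supply begins at min AVC. From VC = 55y - 14y^2 + y^3, AVC = 55 - 14y + y^2.
dAVC/dy = -14 + 2y = 0 gives y = 7. min AVC = 55 - 14·7 + 7^2 = 6.
For P < $6 the firm produces nothing.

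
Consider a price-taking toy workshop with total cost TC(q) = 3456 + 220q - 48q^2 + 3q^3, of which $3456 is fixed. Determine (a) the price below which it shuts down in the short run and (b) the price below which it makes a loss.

Shutdown price = $28; break-even price = $364

Shutdown price = min AVC. AVC = 220 - 48q + 3q^2, with vertex at q = 8 and minimum $28.
ATC = 3456/q + 220 - 48q + 3q^2. Setting dATC/dq = −3456/q^2 − 48 + 6q = 0 gives q = 12 (since 6·12^3 − 48·12^2 = 3456).
min ATC = 3456/12 + 220 − 48·12 + 3·12^2 = $364. That is the break-even price.
Between these two prices the firm operates at a loss; above $364 it earns a profit.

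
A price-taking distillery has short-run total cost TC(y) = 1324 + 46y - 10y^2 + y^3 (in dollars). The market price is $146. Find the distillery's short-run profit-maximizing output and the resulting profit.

Profit = -$324 at y = 10

AVC = 46 - 10y + y^2 has its minimum $21 at y = 5; price $146 clears that bar, so the firm operates.
MC = 46 - 20y + 3y^2. Setting P = MC and taking the root on the rising branch gives y* = 10.
TR = 146·10 = 1460. TC = 1324 + 460 = 1784. Profit = 1460 − 1784 = -$324.
Shutting down would mean losing the fixed cost of $1324, so operating at a loss of $324 is better by $1000.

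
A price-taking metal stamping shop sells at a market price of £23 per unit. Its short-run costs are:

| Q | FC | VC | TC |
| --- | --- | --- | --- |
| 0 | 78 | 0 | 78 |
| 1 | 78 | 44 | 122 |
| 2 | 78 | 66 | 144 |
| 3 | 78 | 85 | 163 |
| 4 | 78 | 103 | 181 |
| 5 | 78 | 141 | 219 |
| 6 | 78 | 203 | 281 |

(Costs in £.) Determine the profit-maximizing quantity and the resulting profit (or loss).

Profit at each row (π = 23Q − TC): Q=0: -78; Q=1: -99; Q=2: -98; Q=3: -94; Q=4: -89; Q=5: -104; Q=6: -143.
Profit is highest at Q = 0. Equivalently, the lowest AVC in the table is 103/4 ≈ £25.75 at Q = 4, and P = £23 falls below it — price never covers variable cost, so the firm shuts down and loses only its fixed cost.

Q = 0 (shut down); profit = -£78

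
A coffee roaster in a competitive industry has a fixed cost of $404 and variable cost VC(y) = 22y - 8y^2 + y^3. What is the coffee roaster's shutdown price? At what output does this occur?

Short-run supply begins at min AVC. From VC = 22y - 8y^2 + y^3, AVC = 22 - 8y + y^2.
At the minimum of AVC, MC = AVC. MC = 22 - 16y + 3y^2; setting MC = AVC gives 2y^2 - 8y = 0, so y = 4. min AVC = 6.
For P < $6 the firm produces nothing.

$6 per unit, at y = 4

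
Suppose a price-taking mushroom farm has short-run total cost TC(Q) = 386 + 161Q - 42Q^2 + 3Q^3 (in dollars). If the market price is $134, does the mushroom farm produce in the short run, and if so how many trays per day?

Variable cost is VC = 161Q - 42Q^2 + 3Q^3, so AVC = VC/Q = 161 - 42Q + 3Q^2 and MC = dTC/dQ = 161 - 84Q + 9Q^2.
AVC is minimized where dAVC/dQ = -42 + 6Q = 0, at Q = 7; min AVC = 161 - 42·7 + 3·7^2 = $14.
P = $134 exceeds min AVC = $14, so the firm stays open.
Solving P = MC: 27 - 84Q + 9Q^2 = 0 ⇒ Q = 1/3 or 9. On the upward-sloping branch, Q* = 9.
Check: AVC at Q = 9 is $26 ≤ P, so revenue covers variable cost.
Profit = P·Q − TC = 134·9 − 620 = $586.

Produce at Q = 9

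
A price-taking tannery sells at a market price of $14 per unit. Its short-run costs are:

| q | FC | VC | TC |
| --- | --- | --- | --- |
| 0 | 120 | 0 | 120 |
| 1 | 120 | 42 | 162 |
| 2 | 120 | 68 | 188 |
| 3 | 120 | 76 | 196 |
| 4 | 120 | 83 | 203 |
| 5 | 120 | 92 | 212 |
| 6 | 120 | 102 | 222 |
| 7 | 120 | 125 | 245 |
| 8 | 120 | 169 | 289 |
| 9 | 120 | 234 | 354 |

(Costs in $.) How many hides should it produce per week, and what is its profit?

Profit at each row (π = 14q − TC): q=0: -120; q=1: -148; q=2: -160; q=3: -154; q=4: -147; q=5: -142; q=6: -138; q=7: -147; q=8: -177; q=9: -228.
Profit is highest at q = 0. Equivalently, the lowest AVC in the table is 102/6 ≈ $17 at q = 6, and P = $14 falls below it — price never covers variable cost, so the firm shuts down and loses only its fixed cost.

q = 0 (shut down); profit = -$120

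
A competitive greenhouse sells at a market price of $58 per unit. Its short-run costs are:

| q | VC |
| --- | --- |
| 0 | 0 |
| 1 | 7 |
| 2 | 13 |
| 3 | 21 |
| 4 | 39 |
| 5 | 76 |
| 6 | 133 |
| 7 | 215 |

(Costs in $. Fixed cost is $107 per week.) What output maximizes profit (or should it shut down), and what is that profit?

Profit at each row (π = 58q − TC): q=0: -107; q=1: -56; q=2: -4; q=3: 46; q=4: 86; q=5: 107; q=6: 108; q=7: 84.
Profit is maximized at q = 6. AVC there is 133/6 = $22.17 ≤ P, so producing beats shutting down (which would give -$107).

q = 6; profit = $108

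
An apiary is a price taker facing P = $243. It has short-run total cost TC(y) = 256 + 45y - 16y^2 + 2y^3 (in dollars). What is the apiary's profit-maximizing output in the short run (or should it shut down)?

Variable cost is VC = 45y - 16y^2 + 2y^3, so AVC = VC/y = 45 - 16y + 2y^2 and MC = dTC/dy = 45 - 32y + 6y^2.
AVC is minimized where dAVC/dy = -16 + 4y = 0, at y = 4; min AVC = 45 - 16·4 + 2·4^2 = $13.
Since P = $243 ≥ min AVC = $13, price covers variable cost and the firm should produce.
P = MC gives -198 - 32y + 6y^2 = 0, with roots -11/3 and 9. Take the larger (rising MC): y* = 9.
Check: AVC at y = 9 is $63 ≤ P, so revenue covers variable cost.
Profit = P·y − TC = 243·9 − 823 = $1364.

Produce at y = 9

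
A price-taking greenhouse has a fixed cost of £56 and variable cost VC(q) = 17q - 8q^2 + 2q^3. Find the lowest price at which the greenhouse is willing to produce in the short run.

The firm shuts down when price falls below the minimum of average variable cost. AVC = VC/q = 17 - 8q + 2q^2.
dAVC/dq = -8 + 4q = 0 gives q = 2. min AVC = 17 - 8·2 + 2·2^2 = 9.
For P < £9 the firm produces nothing.

£9 per unit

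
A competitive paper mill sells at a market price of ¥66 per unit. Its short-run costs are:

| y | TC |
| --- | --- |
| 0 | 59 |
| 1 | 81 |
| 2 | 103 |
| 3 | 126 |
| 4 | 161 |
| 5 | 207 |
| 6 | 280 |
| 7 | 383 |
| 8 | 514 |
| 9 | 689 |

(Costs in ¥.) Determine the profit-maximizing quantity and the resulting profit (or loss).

y = 5; profit = ¥123

Tabulate TR − TC: y=0: -59; y=1: -15; y=2: 29; y=3: 72; y=4: 103; y=5: 123; y=6: 116; y=7: 79; y=8: 14; y=9: -95.
Profit is maximized at y = 5. AVC there is 148/5 = ¥29.60 ≤ P, so producing beats shutting down (which would give -¥59).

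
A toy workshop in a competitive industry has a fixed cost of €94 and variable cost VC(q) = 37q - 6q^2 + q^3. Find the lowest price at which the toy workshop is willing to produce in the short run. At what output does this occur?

The firm shuts down when price falls below the minimum of average variable cost. AVC = VC/q = 37 - 6q + q^2.
dAVC/dq = -6 + 2q = 0 gives q = 3. min AVC = 37 - 6·3 + 3^2 = 28.
For P < €28 the firm produces nothing.

€28 per unit, at q = 3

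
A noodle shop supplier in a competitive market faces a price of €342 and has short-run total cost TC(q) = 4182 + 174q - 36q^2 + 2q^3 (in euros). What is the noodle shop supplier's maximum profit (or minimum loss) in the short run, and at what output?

Profit = -€262 at q = 14

AVC = 174 - 36q + 2q^2 has its minimum €12 at q = 9; price €342 clears that bar, so the firm operates.
MC = 174 - 72q + 6q^2. Setting P = MC and taking the root on the rising branch gives q* = 14.
TR = 342·14 = 4788. TC = 4182 + 868 = 5050. Profit = 4788 − 5050 = -€262.
Shutting down would mean losing the fixed cost of €4182, so operating at a loss of €262 is better by €3920.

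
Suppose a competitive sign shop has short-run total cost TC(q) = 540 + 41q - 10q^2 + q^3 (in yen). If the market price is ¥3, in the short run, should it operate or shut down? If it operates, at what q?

Shut down

Variable cost is VC = 41q - 10q^2 + q^3, so AVC = VC/q = 41 - 10q + q^2 and MC = dTC/dq = 41 - 20q + 3q^2.
AVC is minimized where dAVC/dq = -10 + 2q = 0, at q = 5; min AVC = 41 - 10·5 + 5^2 = ¥16.
With P < min AVC (¥3 < ¥16), every unit sold adds to the loss.
Shutting down limits the loss to fixed cost, ¥540.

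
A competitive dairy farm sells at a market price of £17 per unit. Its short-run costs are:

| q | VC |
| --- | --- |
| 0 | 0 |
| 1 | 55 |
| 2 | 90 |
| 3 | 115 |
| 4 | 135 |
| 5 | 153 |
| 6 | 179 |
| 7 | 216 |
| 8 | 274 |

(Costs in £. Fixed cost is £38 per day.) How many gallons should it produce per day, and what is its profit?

Profit at each row (π = 17q − TC): q=0: -38; q=1: -76; q=2: -94; q=3: -102; q=4: -105; q=5: -106; q=6: -115; q=7: -135; q=8: -176.
Profit is highest at q = 0. Equivalently, the lowest AVC in the table is 179/6 ≈ £29.83 at q = 6, and P = £17 falls below it — price never covers variable cost, so the firm shuts down and loses only its fixed cost.

q = 0 (shut down); profit = -£38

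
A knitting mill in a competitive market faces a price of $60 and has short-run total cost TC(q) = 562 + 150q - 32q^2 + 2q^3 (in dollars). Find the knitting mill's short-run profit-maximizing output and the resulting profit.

AVC = 150 - 32q + 2q^2; min AVC = $22 at q = 8. Since P = $60 ≥ min AVC, the firm produces.
With MC = 150 - 64q + 6q^2, P = MC on the upward-sloping part at q* = 9.
TR = 60·9 = 540. TC = 562 + 216 = 778. Profit = 540 − 778 = -$238.
By producing, the firm covers all variable cost plus $324 of fixed cost; shutting down would lose the full $562.

Profit = -$238 at q = 9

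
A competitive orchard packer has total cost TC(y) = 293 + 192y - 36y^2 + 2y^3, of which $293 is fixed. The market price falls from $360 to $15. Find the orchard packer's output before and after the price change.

Output falls from 14 to 0 (the firm shuts down)

AVC = 192 - 36y + 2y^2, minimized at y = 9 where min AVC = $30. MC = 192 - 72y + 6y^2.
At P = $360 ≥ min AVC, set P = MC on the rising branch: y = 14.
At P = $15 < min AVC = $30, price no longer covers variable cost at any output, so the firm shuts down: y = 0.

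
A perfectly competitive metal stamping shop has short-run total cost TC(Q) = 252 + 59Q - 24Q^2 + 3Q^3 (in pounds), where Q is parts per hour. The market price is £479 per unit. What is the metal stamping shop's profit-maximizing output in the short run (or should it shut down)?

Strip out fixed cost: VC = 59Q - 24Q^2 + 3Q^3. Then AVC = 59 - 24Q + 3Q^2 and MC = 59 - 48Q + 9Q^2.
AVC hits its minimum where MC = AVC, at Q = 4, giving min AVC = 59 - 24·4 + 3·4^2 = £11.
Because £479 ≥ £11, revenue can cover variable cost; the firm operates.
Solving P = MC: -420 - 48Q + 9Q^2 = 0 ⇒ Q = -14/3 or 10. On the upward-sloping branch, Q* = 10.
Check: AVC at Q = 10 is £119 ≤ P, so revenue covers variable cost.
Profit = P·Q − TC = 479·10 − 1442 = £3348.

Produce at Q = 10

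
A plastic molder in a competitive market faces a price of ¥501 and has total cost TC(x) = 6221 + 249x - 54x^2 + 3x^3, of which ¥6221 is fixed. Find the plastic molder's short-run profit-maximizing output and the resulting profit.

AVC = 249 - 54x + 3x^2; min AVC = ¥6 at x = 9. Since P = ¥501 ≥ min AVC, the firm produces.
With MC = 249 - 108x + 9x^2, P = MC on the upward-sloping part at x* = 14.
TR = 501·14 = 7014. TC = 6221 + 1134 = 7355. Profit = 7014 − 7355 = -¥341.
Shutting down would mean losing the fixed cost of ¥6221, so operating at a loss of ¥341 is better by ¥5880.

Profit = -¥341 at x = 14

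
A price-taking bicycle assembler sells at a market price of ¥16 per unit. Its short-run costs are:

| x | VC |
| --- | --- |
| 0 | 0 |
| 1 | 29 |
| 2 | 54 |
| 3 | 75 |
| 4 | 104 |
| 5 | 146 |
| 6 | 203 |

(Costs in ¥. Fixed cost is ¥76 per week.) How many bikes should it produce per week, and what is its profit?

Tabulate TR − TC: x=0: -76; x=1: -89; x=2: -98; x=3: -103; x=4: -116; x=5: -142; x=6: -183.
Profit is highest at x = 0. Equivalently, the lowest AVC in the table is 75/3 ≈ ¥25 at x = 3, and P = ¥16 falls below it — price never covers variable cost, so the firm shuts down and loses only its fixed cost.

x = 0 (shut down); profit = -¥76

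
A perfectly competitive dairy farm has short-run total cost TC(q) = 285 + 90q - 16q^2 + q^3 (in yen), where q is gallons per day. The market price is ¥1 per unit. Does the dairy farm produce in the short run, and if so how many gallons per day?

Shut down

Variable cost is VC = 90q - 16q^2 + q^3, so AVC = VC/q = 90 - 16q + q^2 and MC = dTC/dq = 90 - 32q + 3q^2.
The AVC parabola has its vertex at q = 16/2 = 8, where AVC = 90 - 16·8 + 8^2 = ¥26.
P = ¥1 lies below min AVC = ¥26; no output level covers variable cost.
The firm minimizes its loss by shutting down and losing only its fixed cost of ¥285.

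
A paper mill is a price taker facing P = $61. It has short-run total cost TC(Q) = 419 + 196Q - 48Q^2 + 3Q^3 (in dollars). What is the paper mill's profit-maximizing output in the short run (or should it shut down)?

Produce at Q = 9

Variable cost is VC = 196Q - 48Q^2 + 3Q^3, so AVC = VC/Q = 196 - 48Q + 3Q^2 and MC = dTC/dQ = 196 - 96Q + 9Q^2.
AVC hits its minimum where MC = AVC, at Q = 8, giving min AVC = 196 - 48·8 + 3·8^2 = $4.
Since P = $61 ≥ min AVC = $4, price covers variable cost and the firm should produce.
Set P = MC: 61 = 196 - 96Q + 9Q^2 → 135 - 96Q + 9Q^2 = 0. The roots are Q = 5/3 and Q = 9; the profit-maximizing output is on the rising part of MC, so Q* = 9.
Check: AVC at Q = 9 is $7 ≤ P, so revenue covers variable cost.
Profit = P·Q − TC = 61·9 − 482 = $67.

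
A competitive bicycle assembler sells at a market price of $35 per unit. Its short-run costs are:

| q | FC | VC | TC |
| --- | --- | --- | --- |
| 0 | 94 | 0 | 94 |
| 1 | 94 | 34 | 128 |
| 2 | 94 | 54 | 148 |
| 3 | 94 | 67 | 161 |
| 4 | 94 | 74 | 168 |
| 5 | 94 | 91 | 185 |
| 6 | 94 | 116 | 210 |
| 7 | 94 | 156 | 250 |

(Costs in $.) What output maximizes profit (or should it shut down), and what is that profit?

Compute π = P·q − TC at each output: q=0: -94; q=1: -93; q=2: -78; q=3: -56; q=4: -28; q=5: -10; q=6: 0; q=7: -5.
Profit is maximized at q = 6. AVC there is 116/6 = $19.33 ≤ P, so producing beats shutting down (which would give -$94).

q = 6; profit = $0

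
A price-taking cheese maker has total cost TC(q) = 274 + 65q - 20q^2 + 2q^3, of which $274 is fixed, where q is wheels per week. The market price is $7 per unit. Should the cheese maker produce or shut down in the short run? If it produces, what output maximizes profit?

Shut down

Strip out fixed cost: VC = 65q - 20q^2 + 2q^3. Then AVC = 65 - 20q + 2q^2 and MC = 65 - 40q + 6q^2.
AVC is minimized where dAVC/dq = -20 + 4q = 0, at q = 5; min AVC = 65 - 20·5 + 2·5^2 = $15.
P = $7 lies below min AVC = $15; no output level covers variable cost.
Best response: produce nothing and absorb the $274 fixed cost.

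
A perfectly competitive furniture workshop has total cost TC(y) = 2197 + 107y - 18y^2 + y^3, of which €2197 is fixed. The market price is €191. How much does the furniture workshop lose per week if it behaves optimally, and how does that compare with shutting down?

Profit = -€237 at y = 14

AVC = 107 - 18y + y^2 has its minimum €26 at y = 9; price €191 clears that bar, so the firm operates.
With MC = 107 - 36y + 3y^2, P = MC on the upward-sloping part at y* = 14.
TR = 191·14 = 2674. TC = 2197 + 714 = 2911. Profit = 2674 − 2911 = -€237.
That loss of €237 beats the €2197 the firm would lose by shutting down; producing recovers €1960 of fixed cost.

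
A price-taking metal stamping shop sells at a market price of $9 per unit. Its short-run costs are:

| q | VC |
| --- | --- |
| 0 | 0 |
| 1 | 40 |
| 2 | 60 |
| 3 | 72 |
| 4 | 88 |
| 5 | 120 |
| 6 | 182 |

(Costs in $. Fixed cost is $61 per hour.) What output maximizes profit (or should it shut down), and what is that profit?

Compute π = P·q − TC at each output: q=0: -61; q=1: -92; q=2: -103; q=3: -106; q=4: -113; q=5: -136; q=6: -189.
Profit is highest at q = 0. Equivalently, the lowest AVC in the table is 88/4 ≈ $22 at q = 4, and P = $9 falls below it — price never covers variable cost, so the firm shuts down and loses only its fixed cost.

q = 0 (shut down); profit = -$61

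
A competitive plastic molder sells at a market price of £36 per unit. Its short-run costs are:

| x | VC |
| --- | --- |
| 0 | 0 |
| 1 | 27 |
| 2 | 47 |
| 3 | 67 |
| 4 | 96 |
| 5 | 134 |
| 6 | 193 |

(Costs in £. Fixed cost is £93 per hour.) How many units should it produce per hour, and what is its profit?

x = 4; profit = -£45

Tabulate TR − TC: x=0: -93; x=1: -84; x=2: -68; x=3: -52; x=4: -45; x=5: -47; x=6: -70.
Profit is maximized at x = 4. AVC there is 96/4 = £24 ≤ P, so producing beats shutting down (which would give -£93).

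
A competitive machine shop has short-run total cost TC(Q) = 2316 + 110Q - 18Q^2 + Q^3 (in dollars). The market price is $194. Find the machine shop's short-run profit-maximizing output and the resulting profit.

Profit = -$356 at Q = 14

AVC = 110 - 18Q + Q^2; min AVC = $29 at Q = 9. Since P = $194 ≥ min AVC, the firm produces.
MC = 110 - 36Q + 3Q^2. Setting P = MC and taking the root on the rising branch gives Q* = 14.
TR = 194·14 = 2716. TC = 2316 + 756 = 3072. Profit = 2716 − 3072 = -$356.
By producing, the firm covers all variable cost plus $1960 of fixed cost; shutting down would lose the full $2316.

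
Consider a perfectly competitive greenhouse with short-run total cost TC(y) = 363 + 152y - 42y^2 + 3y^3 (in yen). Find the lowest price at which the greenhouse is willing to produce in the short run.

The firm shuts down when price falls below the minimum of average variable cost. AVC = VC/y = 152 - 42y + 3y^2.
dAVC/dy = -42 + 6y = 0 gives y = 7. min AVC = 152 - 42·7 + 3·7^2 = 5.
So the shutdown price is ¥5.

¥5 per unit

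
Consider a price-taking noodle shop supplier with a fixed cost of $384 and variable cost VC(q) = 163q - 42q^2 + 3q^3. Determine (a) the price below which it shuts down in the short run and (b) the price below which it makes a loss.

AVC = 163 - 42q + 3q^2; minimized at q = 7, giving min AVC = $16. That is the shutdown price.
ATC = 384/q + 163 - 42q + 3q^2. Setting dATC/dq = −384/q^2 − 42 + 6q = 0 gives q = 8 (since 6·8^3 − 42·8^2 = 384).
min ATC = 384/8 + 163 − 42·8 + 3·8^2 = $67. That is the break-even price.
For $16 ≤ P < $67 the firm produces at a loss; below $16 it shuts down.

Shutdown price = $16; break-even price = $67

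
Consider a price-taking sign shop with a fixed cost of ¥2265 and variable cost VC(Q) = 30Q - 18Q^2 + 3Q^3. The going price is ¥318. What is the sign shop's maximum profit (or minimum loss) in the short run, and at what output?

Profit = -¥345 at Q = 8

AVC = 30 - 18Q + 3Q^2 has its minimum ¥3 at Q = 3; price ¥318 clears that bar, so the firm operates.
With MC = 30 - 36Q + 9Q^2, P = MC on the upward-sloping part at Q* = 8.
TR = 318·8 = 2544. TC = 2265 + 624 = 2889. Profit = 2544 − 2889 = -¥345.
Shutting down would mean losing the fixed cost of ¥2265, so operating at a loss of ¥345 is better by ¥1920.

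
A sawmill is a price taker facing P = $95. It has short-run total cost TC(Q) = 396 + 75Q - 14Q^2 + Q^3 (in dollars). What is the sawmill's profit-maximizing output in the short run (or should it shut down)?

Variable cost is VC = 75Q - 14Q^2 + Q^3, so AVC = VC/Q = 75 - 14Q + Q^2 and MC = dTC/dQ = 75 - 28Q + 3Q^2.
AVC hits its minimum where MC = AVC, at Q = 7, giving min AVC = 75 - 14·7 + 7^2 = $26.
P = $95 exceeds min AVC = $26, so the firm stays open.
P = MC gives -20 - 28Q + 3Q^2 = 0, with roots -2/3 and 10. Take the larger (rising MC): Q* = 10.
Check: AVC at Q = 10 is $35 ≤ P, so revenue covers variable cost.
Profit = P·Q − TC = 95·10 − 746 = $204.

Produce at Q = 10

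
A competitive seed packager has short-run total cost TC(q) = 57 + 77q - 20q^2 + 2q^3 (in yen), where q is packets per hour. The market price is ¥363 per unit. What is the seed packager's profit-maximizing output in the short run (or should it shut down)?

Produce at q = 11

From TC, MC = TC'(q) = 77 - 40q + 6q^2 and AVC = VC/q = 77 - 20q + 2q^2.
AVC hits its minimum where MC = AVC, at q = 5, giving min AVC = 77 - 20·5 + 2·5^2 = ¥27.
Since P = ¥363 ≥ min AVC = ¥27, price covers variable cost and the firm should produce.
Solving P = MC: -286 - 40q + 6q^2 = 0 ⇒ q = -13/3 or 11. On the upward-sloping branch, q* = 11.
Check: AVC at q = 11 is ¥99 ≤ P, so revenue covers variable cost.
Profit = P·q − TC = 363·11 − 1146 = ¥2847.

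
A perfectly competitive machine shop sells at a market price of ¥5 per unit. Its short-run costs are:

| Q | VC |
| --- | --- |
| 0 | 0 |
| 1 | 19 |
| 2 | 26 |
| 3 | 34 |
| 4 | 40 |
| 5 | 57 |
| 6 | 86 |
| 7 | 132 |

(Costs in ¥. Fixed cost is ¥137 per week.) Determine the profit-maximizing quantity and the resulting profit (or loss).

Q = 0 (shut down); profit = -¥137

Compute π = P·Q − TC at each output: Q=0: -137; Q=1: -151; Q=2: -153; Q=3: -156; Q=4: -157; Q=5: -169; Q=6: -193; Q=7: -234.
Profit is highest at Q = 0. Equivalently, the lowest AVC in the table is 40/4 ≈ ¥10 at Q = 4, and P = ¥5 falls below it — price never covers variable cost, so the firm shuts down and loses only its fixed cost.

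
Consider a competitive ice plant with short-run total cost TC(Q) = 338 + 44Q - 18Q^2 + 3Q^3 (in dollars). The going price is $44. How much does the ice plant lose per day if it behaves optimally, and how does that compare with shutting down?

Profit = -$242 at Q = 4

AVC = 44 - 18Q + 3Q^2; min AVC = $17 at Q = 3. Since P = $44 ≥ min AVC, the firm produces.
With MC = 44 - 36Q + 9Q^2, P = MC on the upward-sloping part at Q* = 4.
TR = 44·4 = 176. TC = 338 + 80 = 418. Profit = 176 − 418 = -$242.
Shutting down would mean losing the fixed cost of $338, so operating at a loss of $242 is better by $96.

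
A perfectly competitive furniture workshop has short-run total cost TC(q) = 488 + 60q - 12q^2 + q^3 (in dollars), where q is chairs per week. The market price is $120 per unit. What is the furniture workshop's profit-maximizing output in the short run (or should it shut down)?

Produce at q = 10

Strip out fixed cost: VC = 60q - 12q^2 + q^3. Then AVC = 60 - 12q + q^2 and MC = 60 - 24q + 3q^2.
AVC is minimized where dAVC/dq = -12 + 2q = 0, at q = 6; min AVC = 60 - 12·6 + 6^2 = $24.
Because $120 ≥ $24, revenue can cover variable cost; the firm operates.
Solving P = MC: -60 - 24q + 3q^2 = 0 ⇒ q = -2 or 10. On the upward-sloping branch, q* = 10.
Check: AVC at q = 10 is $40 ≤ P, so revenue covers variable cost.
Profit = P·q − TC = 120·10 − 888 = $312.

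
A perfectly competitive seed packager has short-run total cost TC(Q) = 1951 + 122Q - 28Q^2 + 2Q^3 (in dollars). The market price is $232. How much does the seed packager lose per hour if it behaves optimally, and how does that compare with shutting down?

AVC = 122 - 28Q + 2Q^2; min AVC = $24 at Q = 7. Since P = $232 ≥ min AVC, the firm produces.
With MC = 122 - 56Q + 6Q^2, P = MC on the upward-sloping part at Q* = 11.
TR = 232·11 = 2552. TC = 1951 + 616 = 2567. Profit = 2552 − 2567 = -$15.
That loss of $15 beats the $1951 the firm would lose by shutting down; producing recovers $1936 of fixed cost.

Profit = -$15 at Q = 11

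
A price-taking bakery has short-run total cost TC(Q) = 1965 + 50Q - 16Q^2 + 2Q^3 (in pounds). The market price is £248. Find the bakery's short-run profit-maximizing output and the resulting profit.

AVC = 50 - 16Q + 2Q^2 has its minimum £18 at Q = 4; price £248 clears that bar, so the firm operates.
MC = 50 - 32Q + 6Q^2. Setting P = MC and taking the root on the rising branch gives Q* = 9.
TR = 248·9 = 2232. TC = 1965 + 612 = 2577. Profit = 2232 − 2577 = -£345.
By producing, the firm covers all variable cost plus £1620 of fixed cost; shutting down would lose the full £1965.

Profit = -£345 at Q = 9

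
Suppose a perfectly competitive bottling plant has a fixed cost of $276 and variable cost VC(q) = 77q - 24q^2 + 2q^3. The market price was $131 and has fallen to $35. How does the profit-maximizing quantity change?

Output falls from 9 to 7

AVC = 77 - 24q + 2q^2, minimized at q = 6 where min AVC = $5. MC = 77 - 48q + 6q^2.
With P = $131 above the shutdown price, P = MC gives q = 9.
At P = $35 ≥ min AVC, set P = MC: q = 7. The firm stays open but cuts output.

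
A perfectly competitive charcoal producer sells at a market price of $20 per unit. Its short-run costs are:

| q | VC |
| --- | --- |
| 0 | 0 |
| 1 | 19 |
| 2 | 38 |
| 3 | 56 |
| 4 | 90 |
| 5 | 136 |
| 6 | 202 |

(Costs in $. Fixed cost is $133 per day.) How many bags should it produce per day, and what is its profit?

q = 3; profit = -$129

Compute π = P·q − TC at each output: q=0: -133; q=1: -132; q=2: -131; q=3: -129; q=4: -143; q=5: -169; q=6: -215.
Profit is maximized at q = 3. AVC there is 56/3 = $18.67 ≤ P, so producing beats shutting down (which would give -$133).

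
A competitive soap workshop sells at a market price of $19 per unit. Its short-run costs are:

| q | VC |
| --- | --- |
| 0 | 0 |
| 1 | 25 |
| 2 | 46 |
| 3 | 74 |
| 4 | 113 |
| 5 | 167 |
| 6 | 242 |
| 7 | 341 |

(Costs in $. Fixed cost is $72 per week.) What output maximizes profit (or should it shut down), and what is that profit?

Compute π = P·q − TC at each output: q=0: -72; q=1: -78; q=2: -80; q=3: -89; q=4: -109; q=5: -144; q=6: -200; q=7: -280.
Profit is highest at q = 0. Equivalently, the lowest AVC in the table is 46/2 ≈ $23 at q = 2, and P = $19 falls below it — price never covers variable cost, so the firm shuts down and loses only its fixed cost.

q = 0 (shut down); profit = -$72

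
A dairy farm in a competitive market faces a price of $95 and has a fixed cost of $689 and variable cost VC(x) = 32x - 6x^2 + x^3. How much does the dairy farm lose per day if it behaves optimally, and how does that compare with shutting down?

AVC = 32 - 6x + x^2; min AVC = $23 at x = 3. Since P = $95 ≥ min AVC, the firm produces.
With MC = 32 - 12x + 3x^2, P = MC on the upward-sloping part at x* = 7.
TR = 95·7 = 665. TC = 689 + 273 = 962. Profit = 665 − 962 = -$297.
By producing, the firm covers all variable cost plus $392 of fixed cost; shutting down would lose the full $689.

Profit = -$297 at x = 7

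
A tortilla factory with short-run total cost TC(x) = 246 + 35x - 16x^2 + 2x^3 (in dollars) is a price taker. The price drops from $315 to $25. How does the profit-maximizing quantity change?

AVC = 35 - 16x + 2x^2, minimized at x = 4 where min AVC = $3. MC = 35 - 32x + 6x^2.
At P = $315 ≥ min AVC, set P = MC on the rising branch: x = 10.
At P = $25 ≥ min AVC, set P = MC: x = 5. The firm stays open but cuts output.

Output falls from 10 to 5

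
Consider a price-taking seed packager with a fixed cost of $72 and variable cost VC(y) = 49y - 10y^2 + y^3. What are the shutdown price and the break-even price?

AVC = 49 - 10y + y^2; minimized at y = 5, giving min AVC = $24. That is the shutdown price.
ATC = 72/y + 49 - 10y + y^2. Setting dATC/dy = −72/y^2 − 10 + 2y = 0 gives y = 6 (since 2·6^3 − 10·6^2 = 72).
min ATC = 72/6 + 49 − 10·6 + 6^2 = $37. That is the break-even price.
Between these two prices the firm operates at a loss; above $37 it earns a profit.

Shutdown price = $24; break-even price = $37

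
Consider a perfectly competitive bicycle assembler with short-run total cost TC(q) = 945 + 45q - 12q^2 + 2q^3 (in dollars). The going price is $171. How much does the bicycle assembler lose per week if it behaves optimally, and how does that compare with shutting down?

AVC = 45 - 12q + 2q^2; min AVC = $27 at q = 3. Since P = $171 ≥ min AVC, the firm produces.
With MC = 45 - 24q + 6q^2, P = MC on the upward-sloping part at q* = 7.
TR = 171·7 = 1197. TC = 945 + 413 = 1358. Profit = 1197 − 1358 = -$161.
By producing, the firm covers all variable cost plus $784 of fixed cost; shutting down would lose the full $945.

Profit = -$161 at q = 7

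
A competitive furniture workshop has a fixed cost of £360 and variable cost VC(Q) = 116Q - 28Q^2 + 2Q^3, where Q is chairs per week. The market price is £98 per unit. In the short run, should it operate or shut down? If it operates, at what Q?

From TC, MC = TC'(Q) = 116 - 56Q + 6Q^2 and AVC = VC/Q = 116 - 28Q + 2Q^2.
AVC hits its minimum where MC = AVC, at Q = 7, giving min AVC = 116 - 28·7 + 2·7^2 = £18.
P = £98 exceeds min AVC = £18, so the firm stays open.
Solving P = MC: 18 - 56Q + 6Q^2 = 0 ⇒ Q = 1/3 or 9. On the upward-sloping branch, Q* = 9.
Check: AVC at Q = 9 is £26 ≤ P, so revenue covers variable cost.
Profit = P·Q − TC = 98·9 − 594 = £288.

Produce at Q = 9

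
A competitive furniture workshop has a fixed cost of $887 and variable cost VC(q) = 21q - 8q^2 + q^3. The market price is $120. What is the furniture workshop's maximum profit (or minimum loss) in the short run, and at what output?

AVC = 21 - 8q + q^2; min AVC = $5 at q = 4. Since P = $120 ≥ min AVC, the firm produces.
MC = 21 - 16q + 3q^2. Setting P = MC and taking the root on the rising branch gives q* = 9.
TR = 120·9 = 1080. TC = 887 + 270 = 1157. Profit = 1080 − 1157 = -$77.
Shutting down would mean losing the fixed cost of $887, so operating at a loss of $77 is better by $810.

Profit = -$77 at q = 9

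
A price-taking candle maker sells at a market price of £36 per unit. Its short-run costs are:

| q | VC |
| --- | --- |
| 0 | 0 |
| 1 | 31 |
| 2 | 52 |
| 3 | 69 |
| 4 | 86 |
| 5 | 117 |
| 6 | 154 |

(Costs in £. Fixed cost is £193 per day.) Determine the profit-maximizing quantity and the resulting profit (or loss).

q = 5; profit = -£130

Profit at each row (π = 36q − TC): q=0: -193; q=1: -188; q=2: -173; q=3: -154; q=4: -135; q=5: -130; q=6: -131.
Profit is maximized at q = 5. AVC there is 117/5 = £23.40 ≤ P, so producing beats shutting down (which would give -£193).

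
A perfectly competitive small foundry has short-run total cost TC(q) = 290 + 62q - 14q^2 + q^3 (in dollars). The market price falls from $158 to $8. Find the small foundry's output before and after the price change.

Output falls from 12 to 0 (the firm shuts down)

MC = 62 - 28q + 3q^2; the shutdown threshold is min AVC = $13 (at q = 7).
At P = $158 ≥ min AVC, set P = MC on the rising branch: q = 12.
At P = $8 < min AVC = $13, price no longer covers variable cost at any output, so the firm shuts down: q = 0.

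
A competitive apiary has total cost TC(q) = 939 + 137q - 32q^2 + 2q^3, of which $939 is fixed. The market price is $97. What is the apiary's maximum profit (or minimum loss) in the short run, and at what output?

Profit = -$139 at q = 10

AVC = 137 - 32q + 2q^2; min AVC = $9 at q = 8. Since P = $97 ≥ min AVC, the firm produces.
MC = 137 - 64q + 6q^2. Setting P = MC and taking the root on the rising branch gives q* = 10.
TR = 97·10 = 970. TC = 939 + 170 = 1109. Profit = 970 − 1109 = -$139.
That loss of $139 beats the $939 the firm would lose by shutting down; producing recovers $800 of fixed cost.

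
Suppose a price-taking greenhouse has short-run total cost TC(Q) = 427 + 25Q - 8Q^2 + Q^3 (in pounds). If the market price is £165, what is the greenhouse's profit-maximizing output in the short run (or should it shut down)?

From TC, MC = TC'(Q) = 25 - 16Q + 3Q^2 and AVC = VC/Q = 25 - 8Q + Q^2.
AVC hits its minimum where MC = AVC, at Q = 4, giving min AVC = 25 - 8·4 + 4^2 = £9.
P = £165 exceeds min AVC = £9, so the firm stays open.
Set P = MC: 165 = 25 - 16Q + 3Q^2 → -140 - 16Q + 3Q^2 = 0. The roots are Q = -14/3 and Q = 10; the profit-maximizing output is on the rising part of MC, so Q* = 10.
Check: AVC at Q = 10 is £45 ≤ P, so revenue covers variable cost.
Profit = P·Q − TC = 165·10 − 877 = £773.

Produce at Q = 10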